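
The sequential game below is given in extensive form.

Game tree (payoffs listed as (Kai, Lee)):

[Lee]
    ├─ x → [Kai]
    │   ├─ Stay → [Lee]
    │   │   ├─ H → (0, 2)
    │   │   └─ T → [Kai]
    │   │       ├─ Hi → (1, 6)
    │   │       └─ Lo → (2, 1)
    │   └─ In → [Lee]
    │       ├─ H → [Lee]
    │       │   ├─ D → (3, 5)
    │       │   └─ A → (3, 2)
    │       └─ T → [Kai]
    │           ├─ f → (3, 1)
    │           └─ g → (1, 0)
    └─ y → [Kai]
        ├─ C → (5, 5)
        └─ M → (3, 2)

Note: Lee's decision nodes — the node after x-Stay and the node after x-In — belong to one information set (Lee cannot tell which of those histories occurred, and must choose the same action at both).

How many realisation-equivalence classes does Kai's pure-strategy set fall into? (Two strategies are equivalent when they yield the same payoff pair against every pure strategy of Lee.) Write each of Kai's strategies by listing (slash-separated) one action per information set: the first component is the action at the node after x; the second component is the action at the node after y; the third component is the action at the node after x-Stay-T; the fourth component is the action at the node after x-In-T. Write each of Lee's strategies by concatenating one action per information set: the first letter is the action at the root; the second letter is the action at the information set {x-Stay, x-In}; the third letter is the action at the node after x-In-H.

Kai has 16 pure strategies: Stay/C/Hi/f, Stay/C/Hi/g, Stay/C/Lo/f, Stay/C/Lo/g, Stay/M/Hi/f, Stay/M/Hi/g, Stay/M/Lo/f, Stay/M/Lo/g, In/C/Hi/f, In/C/Hi/g, In/C/Lo/f, In/C/Lo/g, In/M/Hi/f, In/M/Hi/g, In/M/Lo/f, In/M/Lo/g. Columns: xHD, xHA, xTD, xTA, yHD, yHA, yTD, yTA.
{Stay/C/Hi/f, Stay/C/Hi/g} → row (0,2) (0,2) (1,6) (1,6) (5,5) (5,5) (5,5) (5,5)
{Stay/C/Lo/f, Stay/C/Lo/g} → row (0,2) (0,2) (2,1) (2,1) (5,5) (5,5) (5,5) (5,5)
{Stay/M/Hi/f, Stay/M/Hi/g} → row (0,2) (0,2) (1,6) (1,6) (3,2) (3,2) (3,2) (3,2)
{Stay/M/Lo/f, Stay/M/Lo/g} → row (0,2) (0,2) (2,1) (2,1) (3,2) (3,2) (3,2) (3,2)
{In/C/Hi/f, In/C/Lo/f} → row (3,5) (3,2) (3,1) (3,1) (5,5) (5,5) (5,5) (5,5)
{In/C/Hi/g, In/C/Lo/g} → row (3,5) (3,2) (1,0) (1,0) (5,5) (5,5) (5,5) (5,5)
{In/M/Hi/f, In/M/Lo/f} → row (3,5) (3,2) (3,1) (3,1) (3,2) (3,2) (3,2) (3,2)
{In/M/Hi/g, In/M/Lo/g} → row (3,5) (3,2) (1,0) (1,0) (3,2) (3,2) (3,2) (3,2)
That's 8 distinct rows out of 16 strategies.

8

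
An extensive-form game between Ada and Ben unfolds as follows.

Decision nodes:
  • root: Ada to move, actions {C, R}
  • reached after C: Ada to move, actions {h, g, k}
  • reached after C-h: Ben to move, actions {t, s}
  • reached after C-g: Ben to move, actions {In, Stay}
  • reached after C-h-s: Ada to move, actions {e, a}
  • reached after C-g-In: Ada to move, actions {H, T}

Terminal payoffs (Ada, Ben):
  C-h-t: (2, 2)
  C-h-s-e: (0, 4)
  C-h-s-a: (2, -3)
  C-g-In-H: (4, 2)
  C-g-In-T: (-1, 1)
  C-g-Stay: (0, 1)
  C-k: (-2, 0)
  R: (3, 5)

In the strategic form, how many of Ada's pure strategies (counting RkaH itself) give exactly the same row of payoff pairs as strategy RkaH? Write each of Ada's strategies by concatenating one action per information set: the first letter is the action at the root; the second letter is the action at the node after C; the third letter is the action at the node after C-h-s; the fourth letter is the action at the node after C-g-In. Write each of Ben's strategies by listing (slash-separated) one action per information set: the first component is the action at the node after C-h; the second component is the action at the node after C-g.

12

Row for RkaH (columns t/In, t/Stay, s/In, s/Stay): (3,5) (3,5) (3,5) (3,5).
Under RkaH, Ada's choice at the node after C and at the node after C-h-s and at the node after C-g-In can never be reached regardless of what Ben does, so varying those choices leaves every outcome unchanged.
Holding the reachable choices fixed and varying the unreachable ones freely already gives 3 × 2 × 2 = 12 equivalent strategies.
No other strategy reproduces this row, so those 12 are the full class: RheH, RheT, RhaH, RhaT, RgeH, RgeT, RgaH, RgaT, RkeH, RkeT, RkaH, RkaT.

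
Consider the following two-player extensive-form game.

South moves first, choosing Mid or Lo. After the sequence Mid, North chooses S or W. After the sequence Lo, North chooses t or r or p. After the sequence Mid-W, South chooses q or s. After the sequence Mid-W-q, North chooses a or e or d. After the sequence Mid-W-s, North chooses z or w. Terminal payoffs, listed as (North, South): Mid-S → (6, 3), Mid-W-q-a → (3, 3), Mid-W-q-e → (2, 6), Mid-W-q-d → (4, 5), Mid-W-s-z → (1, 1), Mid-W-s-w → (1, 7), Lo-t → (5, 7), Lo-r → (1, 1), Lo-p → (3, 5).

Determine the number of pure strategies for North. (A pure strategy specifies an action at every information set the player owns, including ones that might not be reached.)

North owns the node after Mid with actions {S, W} — two choices.
North owns the node after Lo with actions {t, r, p} — three choices.
North owns the node after Mid-W-q with actions {a, e, d} — three choices.
North owns the node after Mid-W-s with actions {z, w} — two choices.
A pure strategy fixes one action at each information set independently, so the count is the product 2 × 3 × 3 × 2 = 36.

36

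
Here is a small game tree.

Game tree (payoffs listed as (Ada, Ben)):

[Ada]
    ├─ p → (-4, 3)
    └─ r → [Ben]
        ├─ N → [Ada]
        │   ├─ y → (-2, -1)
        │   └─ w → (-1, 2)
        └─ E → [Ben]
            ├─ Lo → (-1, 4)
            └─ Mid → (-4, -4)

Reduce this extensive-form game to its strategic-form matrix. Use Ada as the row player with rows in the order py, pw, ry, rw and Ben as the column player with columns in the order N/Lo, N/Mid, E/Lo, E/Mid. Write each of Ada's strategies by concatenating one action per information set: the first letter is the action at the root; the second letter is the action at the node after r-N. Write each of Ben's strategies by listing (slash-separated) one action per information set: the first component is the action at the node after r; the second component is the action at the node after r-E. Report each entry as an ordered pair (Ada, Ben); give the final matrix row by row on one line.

Row py: N/Lo→(-4,3), N/Mid→(-4,3), E/Lo→(-4,3), E/Mid→(-4,3)
Row pw: N/Lo→(-4,3), N/Mid→(-4,3), E/Lo→(-4,3), E/Mid→(-4,3)
Row ry: N/Lo→(-2,-1), N/Mid→(-2,-1), E/Lo→(-1,4), E/Mid→(-4,-4)
Row rw: N/Lo→(-1,2), N/Mid→(-1,2), E/Lo→(-1,4), E/Mid→(-4,-4)

py: (-4,3) (-4,3) (-4,3) (-4,3) | pw: (-4,3) (-4,3) (-4,3) (-4,3) | ry: (-2,-1) (-2,-1) (-1,4) (-4,-4) | rw: (-1,2) (-1,2) (-1,4) (-4,-4)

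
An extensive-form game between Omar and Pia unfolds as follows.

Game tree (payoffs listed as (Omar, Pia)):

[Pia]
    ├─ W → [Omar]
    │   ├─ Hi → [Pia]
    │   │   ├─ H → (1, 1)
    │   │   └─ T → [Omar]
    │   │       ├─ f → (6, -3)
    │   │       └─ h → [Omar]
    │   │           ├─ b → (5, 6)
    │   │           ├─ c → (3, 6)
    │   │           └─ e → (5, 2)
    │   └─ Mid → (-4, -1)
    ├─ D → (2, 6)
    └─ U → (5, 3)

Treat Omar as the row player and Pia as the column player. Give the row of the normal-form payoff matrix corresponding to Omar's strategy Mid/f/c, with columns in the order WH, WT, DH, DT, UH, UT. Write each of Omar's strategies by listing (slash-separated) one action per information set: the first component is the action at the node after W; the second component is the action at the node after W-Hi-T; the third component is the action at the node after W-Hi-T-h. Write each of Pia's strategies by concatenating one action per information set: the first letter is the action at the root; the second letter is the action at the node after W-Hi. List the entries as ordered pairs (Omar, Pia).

(-4,-1) (-4,-1) (2,6) (2,6) (5,3) (5,3)

vs WH: Pia plays W → Omar plays Mid at [W] → (-4, -1)
vs WT: Pia plays W → Omar plays Mid at [W] → (-4, -1)
vs DH: Pia plays D → (2, 6)
vs DT: Pia plays D → (2, 6)
vs UH: Pia plays U → (5, 3)
vs UT: Pia plays U → (5, 3)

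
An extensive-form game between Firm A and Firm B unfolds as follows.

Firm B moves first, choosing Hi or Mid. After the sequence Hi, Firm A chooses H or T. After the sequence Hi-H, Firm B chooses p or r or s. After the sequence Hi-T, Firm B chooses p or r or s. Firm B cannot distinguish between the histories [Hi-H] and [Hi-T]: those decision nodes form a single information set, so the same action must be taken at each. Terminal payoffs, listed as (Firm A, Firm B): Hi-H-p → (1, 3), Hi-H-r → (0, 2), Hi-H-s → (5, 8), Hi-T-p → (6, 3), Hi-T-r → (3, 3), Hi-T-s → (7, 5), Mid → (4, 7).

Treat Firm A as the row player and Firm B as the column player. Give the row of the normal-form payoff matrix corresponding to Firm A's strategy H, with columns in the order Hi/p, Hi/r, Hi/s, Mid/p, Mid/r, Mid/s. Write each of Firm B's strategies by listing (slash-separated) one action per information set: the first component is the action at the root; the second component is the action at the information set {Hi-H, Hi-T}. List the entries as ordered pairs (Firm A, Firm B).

vs Hi/p: Firm B plays Hi → Firm A plays H at [Hi] → Firm B plays p at [Hi-H] → (1, 3)
vs Hi/r: Firm B plays Hi → Firm A plays H at [Hi] → Firm B plays r at [Hi-H] → (0, 2)
vs Hi/s: Firm B plays Hi → Firm A plays H at [Hi] → Firm B plays s at [Hi-H] → (5, 8)
vs Mid/p: Firm B plays Mid → (4, 7)
vs Mid/r: Firm B plays Mid → (4, 7)
vs Mid/s: Firm B plays Mid → (4, 7)

(1,3) (0,2) (5,8) (4,7) (4,7) (4,7)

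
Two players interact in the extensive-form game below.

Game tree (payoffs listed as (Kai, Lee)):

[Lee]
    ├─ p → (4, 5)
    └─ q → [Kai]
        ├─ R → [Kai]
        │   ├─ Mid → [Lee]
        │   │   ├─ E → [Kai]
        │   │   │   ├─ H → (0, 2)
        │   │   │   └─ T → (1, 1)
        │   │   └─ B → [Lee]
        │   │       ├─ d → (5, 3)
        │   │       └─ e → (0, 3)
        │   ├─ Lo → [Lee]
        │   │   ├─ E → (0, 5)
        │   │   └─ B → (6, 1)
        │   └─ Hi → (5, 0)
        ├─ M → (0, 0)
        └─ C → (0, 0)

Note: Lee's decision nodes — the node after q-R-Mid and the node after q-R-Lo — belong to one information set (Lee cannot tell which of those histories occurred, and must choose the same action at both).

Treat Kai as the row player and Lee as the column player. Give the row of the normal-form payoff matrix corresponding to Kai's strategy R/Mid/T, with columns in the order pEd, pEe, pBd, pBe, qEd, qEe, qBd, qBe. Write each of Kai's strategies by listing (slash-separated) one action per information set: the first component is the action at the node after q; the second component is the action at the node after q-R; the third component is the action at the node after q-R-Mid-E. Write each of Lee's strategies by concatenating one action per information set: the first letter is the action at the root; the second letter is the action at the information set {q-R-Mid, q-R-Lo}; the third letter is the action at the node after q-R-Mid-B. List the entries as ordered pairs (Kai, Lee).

vs pEd: Lee plays p → (4, 5)
vs pEe: Lee plays p → (4, 5)
vs pBd: Lee plays p → (4, 5)
vs pBe: Lee plays p → (4, 5)
vs qEd: Lee plays q → Kai plays R at [q] → Kai plays Mid at [q-R] → Lee plays E at [q-R-Mid] → Kai plays T at [q-R-Mid-E] → (1, 1)
vs qEe: Lee plays q → Kai plays R at [q] → Kai plays Mid at [q-R] → Lee plays E at [q-R-Mid] → Kai plays T at [q-R-Mid-E] → (1, 1)
vs qBd: Lee plays q → Kai plays R at [q] → Kai plays Mid at [q-R] → Lee plays B at [q-R-Mid] → Lee plays d at [q-R-Mid-B] → (5, 3)
vs qBe: Lee plays q → Kai plays R at [q] → Kai plays Mid at [q-R] → Lee plays B at [q-R-Mid] → Lee plays e at [q-R-Mid-B] → (0, 3)

(4,5) (4,5) (4,5) (4,5) (1,1) (1,1) (5,3) (0,3)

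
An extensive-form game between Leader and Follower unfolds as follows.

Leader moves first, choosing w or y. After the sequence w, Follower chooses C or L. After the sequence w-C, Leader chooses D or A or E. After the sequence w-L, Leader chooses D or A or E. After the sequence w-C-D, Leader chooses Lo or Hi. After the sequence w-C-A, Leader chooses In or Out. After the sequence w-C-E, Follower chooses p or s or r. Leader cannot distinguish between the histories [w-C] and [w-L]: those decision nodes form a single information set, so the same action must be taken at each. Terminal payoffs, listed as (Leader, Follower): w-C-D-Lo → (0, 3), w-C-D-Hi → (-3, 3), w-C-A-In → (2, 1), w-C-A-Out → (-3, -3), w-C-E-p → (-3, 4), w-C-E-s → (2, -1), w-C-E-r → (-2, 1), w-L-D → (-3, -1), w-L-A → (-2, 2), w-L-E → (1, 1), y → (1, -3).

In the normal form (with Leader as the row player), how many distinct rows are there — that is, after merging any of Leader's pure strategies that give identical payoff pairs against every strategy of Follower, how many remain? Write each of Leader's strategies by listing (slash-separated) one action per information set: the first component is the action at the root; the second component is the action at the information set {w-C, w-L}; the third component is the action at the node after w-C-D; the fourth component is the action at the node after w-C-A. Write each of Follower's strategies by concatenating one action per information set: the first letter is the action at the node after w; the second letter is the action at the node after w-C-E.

Leader has 24 pure strategies: w/D/Lo/In, w/D/Lo/Out, w/D/Hi/In, w/D/Hi/Out, w/A/Lo/In, w/A/Lo/Out, w/A/Hi/In, w/A/Hi/Out, w/E/Lo/In, w/E/Lo/Out, w/E/Hi/In, w/E/Hi/Out, y/D/Lo/In, y/D/Lo/Out, y/D/Hi/In, y/D/Hi/Out, y/A/Lo/In, y/A/Lo/Out, y/A/Hi/In, y/A/Hi/Out, y/E/Lo/In, y/E/Lo/Out, y/E/Hi/In, y/E/Hi/Out. Columns: Cp, Cs, Cr, Lp, Ls, Lr.
{w/D/Lo/In, w/D/Lo/Out} → row (0,3) (0,3) (0,3) (-3,-1) (-3,-1) (-3,-1)
{w/D/Hi/In, w/D/Hi/Out} → row (-3,3) (-3,3) (-3,3) (-3,-1) (-3,-1) (-3,-1)
{w/A/Lo/In, w/A/Hi/In} → row (2,1) (2,1) (2,1) (-2,2) (-2,2) (-2,2)
{w/A/Lo/Out, w/A/Hi/Out} → row (-3,-3) (-3,-3) (-3,-3) (-2,2) (-2,2) (-2,2)
{w/E/Lo/In, w/E/Lo/Out, w/E/Hi/In, w/E/Hi/Out} → row (-3,4) (2,-1) (-2,1) (1,1) (1,1) (1,1)
{y/D/Lo/In, y/D/Lo/Out, y/D/Hi/In, y/D/Hi/Out, y/A/Lo/In, y/A/Lo/Out, y/A/Hi/In, y/A/Hi/Out, y/E/Lo/In, y/E/Lo/Out, y/E/Hi/In, y/E/Hi/Out} → row (1,-3) (1,-3) (1,-3) (1,-3) (1,-3) (1,-3)
That's 6 distinct rows out of 24 strategies.

6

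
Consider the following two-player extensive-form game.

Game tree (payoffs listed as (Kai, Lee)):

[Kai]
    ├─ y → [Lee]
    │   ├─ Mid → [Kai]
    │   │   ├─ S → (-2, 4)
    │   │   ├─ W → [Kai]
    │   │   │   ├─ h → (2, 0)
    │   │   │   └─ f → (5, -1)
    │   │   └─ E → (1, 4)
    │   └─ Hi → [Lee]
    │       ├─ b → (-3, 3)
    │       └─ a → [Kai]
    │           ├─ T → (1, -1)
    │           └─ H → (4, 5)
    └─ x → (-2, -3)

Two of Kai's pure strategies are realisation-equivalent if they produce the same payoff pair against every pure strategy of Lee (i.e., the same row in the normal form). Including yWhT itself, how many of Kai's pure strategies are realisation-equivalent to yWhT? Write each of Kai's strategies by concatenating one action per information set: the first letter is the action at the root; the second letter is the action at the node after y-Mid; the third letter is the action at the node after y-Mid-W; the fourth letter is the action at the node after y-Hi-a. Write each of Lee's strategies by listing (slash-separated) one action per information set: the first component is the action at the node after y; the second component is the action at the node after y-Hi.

1

Row for yWhT (columns Mid/b, Mid/a, Hi/b, Hi/a): (2,0) (2,0) (-3,3) (1,-1).
Every one of Kai's information sets is on the play path for some reply by Lee when Kai follows yWhT.
Changing the action at any of them therefore changes at least one column, so only yWhT itself gives this row.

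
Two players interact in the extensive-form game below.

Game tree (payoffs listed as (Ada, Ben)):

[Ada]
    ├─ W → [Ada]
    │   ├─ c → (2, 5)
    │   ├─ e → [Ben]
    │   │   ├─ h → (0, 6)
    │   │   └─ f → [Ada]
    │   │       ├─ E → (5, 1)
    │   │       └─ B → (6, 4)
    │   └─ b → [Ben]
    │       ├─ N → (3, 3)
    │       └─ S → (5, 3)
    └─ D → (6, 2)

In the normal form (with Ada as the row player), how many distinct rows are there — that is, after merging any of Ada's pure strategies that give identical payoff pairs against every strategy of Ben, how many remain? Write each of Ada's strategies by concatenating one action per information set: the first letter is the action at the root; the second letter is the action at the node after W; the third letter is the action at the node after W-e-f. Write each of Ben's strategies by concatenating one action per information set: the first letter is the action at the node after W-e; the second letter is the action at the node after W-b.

Ada has 12 pure strategies: WcE, WcB, WeE, WeB, WbE, WbB, DcE, DcB, DeE, DeB, DbE, DbB. Columns: hN, hS, fN, fS.
{WcE, WcB} → row (2,5) (2,5) (2,5) (2,5)
{WeE} → row (0,6) (0,6) (5,1) (5,1)
{WeB} → row (0,6) (0,6) (6,4) (6,4)
{WbE, WbB} → row (3,3) (5,3) (3,3) (5,3)
{DcE, DcB, DeE, DeB, DbE, DbB} → row (6,2) (6,2) (6,2) (6,2)
That's 5 distinct rows out of 12 strategies.

5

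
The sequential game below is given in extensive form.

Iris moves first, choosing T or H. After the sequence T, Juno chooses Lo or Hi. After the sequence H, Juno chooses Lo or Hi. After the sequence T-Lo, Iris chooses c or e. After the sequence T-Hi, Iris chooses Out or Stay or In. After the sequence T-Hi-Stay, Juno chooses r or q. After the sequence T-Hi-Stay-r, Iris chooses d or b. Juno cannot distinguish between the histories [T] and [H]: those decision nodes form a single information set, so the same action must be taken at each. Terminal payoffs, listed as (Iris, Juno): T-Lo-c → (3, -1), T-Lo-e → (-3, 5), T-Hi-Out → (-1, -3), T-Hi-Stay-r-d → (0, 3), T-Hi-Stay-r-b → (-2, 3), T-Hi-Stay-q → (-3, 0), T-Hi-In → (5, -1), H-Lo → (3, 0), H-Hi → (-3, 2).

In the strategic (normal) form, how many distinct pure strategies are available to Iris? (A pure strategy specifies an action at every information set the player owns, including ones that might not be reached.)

Iris owns the root with actions {T, H} — two choices.
Iris owns the node after T-Lo with actions {c, e} — two choices.
Iris owns the node after T-Hi with actions {Out, Stay, In} — three choices.
Iris owns the node after T-Hi-Stay-r with actions {d, b} — two choices.
A pure strategy fixes one action at each information set independently, so the count is the product 2 × 2 × 3 × 2 = 24.

24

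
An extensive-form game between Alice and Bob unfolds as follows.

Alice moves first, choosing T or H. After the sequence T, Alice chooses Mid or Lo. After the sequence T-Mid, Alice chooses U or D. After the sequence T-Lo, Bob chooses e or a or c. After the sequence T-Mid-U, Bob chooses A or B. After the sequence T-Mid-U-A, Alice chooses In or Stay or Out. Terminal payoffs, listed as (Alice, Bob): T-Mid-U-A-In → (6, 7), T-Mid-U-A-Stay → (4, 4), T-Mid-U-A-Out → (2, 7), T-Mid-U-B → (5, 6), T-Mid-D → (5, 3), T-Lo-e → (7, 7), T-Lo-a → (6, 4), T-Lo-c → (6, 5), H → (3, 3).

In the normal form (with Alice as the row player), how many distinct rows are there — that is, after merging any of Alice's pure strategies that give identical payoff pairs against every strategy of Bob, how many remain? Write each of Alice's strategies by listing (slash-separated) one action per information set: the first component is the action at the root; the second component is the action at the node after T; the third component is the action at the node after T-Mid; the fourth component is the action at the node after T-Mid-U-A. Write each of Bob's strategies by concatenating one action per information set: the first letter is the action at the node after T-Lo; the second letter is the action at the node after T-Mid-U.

Alice has 24 pure strategies: T/Mid/U/In, T/Mid/U/Stay, T/Mid/U/Out, T/Mid/D/In, T/Mid/D/Stay, T/Mid/D/Out, T/Lo/U/In, T/Lo/U/Stay, T/Lo/U/Out, T/Lo/D/In, T/Lo/D/Stay, T/Lo/D/Out, H/Mid/U/In, H/Mid/U/Stay, H/Mid/U/Out, H/Mid/D/In, H/Mid/D/Stay, H/Mid/D/Out, H/Lo/U/In, H/Lo/U/Stay, H/Lo/U/Out, H/Lo/D/In, H/Lo/D/Stay, H/Lo/D/Out. Columns: eA, eB, aA, aB, cA, cB.
{T/Mid/U/In} → row (6,7) (5,6) (6,7) (5,6) (6,7) (5,6)
{T/Mid/U/Stay} → row (4,4) (5,6) (4,4) (5,6) (4,4) (5,6)
{T/Mid/U/Out} → row (2,7) (5,6) (2,7) (5,6) (2,7) (5,6)
{T/Mid/D/In, T/Mid/D/Stay, T/Mid/D/Out} → row (5,3) (5,3) (5,3) (5,3) (5,3) (5,3)
{T/Lo/U/In, T/Lo/U/Stay, T/Lo/U/Out, T/Lo/D/In, T/Lo/D/Stay, T/Lo/D/Out} → row (7,7) (7,7) (6,4) (6,4) (6,5) (6,5)
{H/Mid/U/In, H/Mid/U/Stay, H/Mid/U/Out, H/Mid/D/In, H/Mid/D/Stay, H/Mid/D/Out, H/Lo/U/In, H/Lo/U/Stay, H/Lo/U/Out, H/Lo/D/In, H/Lo/D/Stay, H/Lo/D/Out} → row (3,3) (3,3) (3,3) (3,3) (3,3) (3,3)
That's 6 distinct rows out of 24 strategies.

6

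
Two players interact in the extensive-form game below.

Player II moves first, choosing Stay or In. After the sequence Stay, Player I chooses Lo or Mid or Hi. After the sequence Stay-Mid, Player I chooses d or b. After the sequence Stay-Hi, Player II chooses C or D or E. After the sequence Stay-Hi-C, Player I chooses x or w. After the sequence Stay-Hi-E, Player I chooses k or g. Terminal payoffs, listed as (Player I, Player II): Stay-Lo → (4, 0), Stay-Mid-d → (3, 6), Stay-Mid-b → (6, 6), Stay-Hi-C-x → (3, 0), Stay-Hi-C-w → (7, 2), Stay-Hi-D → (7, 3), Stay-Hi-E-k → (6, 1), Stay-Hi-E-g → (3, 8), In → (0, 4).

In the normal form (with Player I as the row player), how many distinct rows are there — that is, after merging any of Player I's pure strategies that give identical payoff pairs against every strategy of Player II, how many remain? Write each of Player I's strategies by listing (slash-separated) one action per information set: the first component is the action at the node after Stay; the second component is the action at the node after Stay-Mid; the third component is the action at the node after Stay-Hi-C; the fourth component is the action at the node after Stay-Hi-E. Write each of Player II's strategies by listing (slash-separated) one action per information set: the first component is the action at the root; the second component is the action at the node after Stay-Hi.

Player I has 24 pure strategies: Lo/d/x/k, Lo/d/x/g, Lo/d/w/k, Lo/d/w/g, Lo/b/x/k, Lo/b/x/g, Lo/b/w/k, Lo/b/w/g, Mid/d/x/k, Mid/d/x/g, Mid/d/w/k, Mid/d/w/g, Mid/b/x/k, Mid/b/x/g, Mid/b/w/k, Mid/b/w/g, Hi/d/x/k, Hi/d/x/g, Hi/d/w/k, Hi/d/w/g, Hi/b/x/k, Hi/b/x/g, Hi/b/w/k, Hi/b/w/g. Columns: Stay/C, Stay/D, Stay/E, In/C, In/D, In/E.
{Lo/d/x/k, Lo/d/x/g, Lo/d/w/k, Lo/d/w/g, Lo/b/x/k, Lo/b/x/g, Lo/b/w/k, Lo/b/w/g} → row (4,0) (4,0) (4,0) (0,4) (0,4) (0,4)
{Mid/d/x/k, Mid/d/x/g, Mid/d/w/k, Mid/d/w/g} → row (3,6) (3,6) (3,6) (0,4) (0,4) (0,4)
{Mid/b/x/k, Mid/b/x/g, Mid/b/w/k, Mid/b/w/g} → row (6,6) (6,6) (6,6) (0,4) (0,4) (0,4)
{Hi/d/x/k, Hi/b/x/k} → row (3,0) (7,3) (6,1) (0,4) (0,4) (0,4)
{Hi/d/x/g, Hi/b/x/g} → row (3,0) (7,3) (3,8) (0,4) (0,4) (0,4)
{Hi/d/w/k, Hi/b/w/k} → row (7,2) (7,3) (6,1) (0,4) (0,4) (0,4)
{Hi/d/w/g, Hi/b/w/g} → row (7,2) (7,3) (3,8) (0,4) (0,4) (0,4)
That's 7 distinct rows out of 24 strategies.

7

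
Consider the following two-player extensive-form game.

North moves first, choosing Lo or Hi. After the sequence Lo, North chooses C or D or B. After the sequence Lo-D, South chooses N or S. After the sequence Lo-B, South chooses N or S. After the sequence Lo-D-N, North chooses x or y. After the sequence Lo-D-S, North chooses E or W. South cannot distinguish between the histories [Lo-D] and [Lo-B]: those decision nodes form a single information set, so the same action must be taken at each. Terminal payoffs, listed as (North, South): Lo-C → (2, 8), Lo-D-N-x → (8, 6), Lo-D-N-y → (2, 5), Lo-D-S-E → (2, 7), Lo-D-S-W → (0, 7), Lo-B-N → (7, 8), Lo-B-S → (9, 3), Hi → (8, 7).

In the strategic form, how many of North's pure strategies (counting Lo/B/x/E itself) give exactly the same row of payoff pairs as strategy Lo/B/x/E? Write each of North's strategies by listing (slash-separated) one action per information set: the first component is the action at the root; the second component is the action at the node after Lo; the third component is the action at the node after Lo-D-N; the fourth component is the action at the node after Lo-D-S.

4

Row for Lo/B/x/E (columns N, S): (7,8) (9,3).
Under Lo/B/x/E, North's choice at the node after Lo-D-N and at the node after Lo-D-S can never be reached regardless of what South does, so varying those choices leaves every outcome unchanged.
Holding the reachable choices fixed and varying the unreachable ones freely already gives 2 × 2 = 4 equivalent strategies.
No other strategy reproduces this row, so those 4 are the full class: Lo/B/x/E, Lo/B/x/W, Lo/B/y/E, Lo/B/y/W.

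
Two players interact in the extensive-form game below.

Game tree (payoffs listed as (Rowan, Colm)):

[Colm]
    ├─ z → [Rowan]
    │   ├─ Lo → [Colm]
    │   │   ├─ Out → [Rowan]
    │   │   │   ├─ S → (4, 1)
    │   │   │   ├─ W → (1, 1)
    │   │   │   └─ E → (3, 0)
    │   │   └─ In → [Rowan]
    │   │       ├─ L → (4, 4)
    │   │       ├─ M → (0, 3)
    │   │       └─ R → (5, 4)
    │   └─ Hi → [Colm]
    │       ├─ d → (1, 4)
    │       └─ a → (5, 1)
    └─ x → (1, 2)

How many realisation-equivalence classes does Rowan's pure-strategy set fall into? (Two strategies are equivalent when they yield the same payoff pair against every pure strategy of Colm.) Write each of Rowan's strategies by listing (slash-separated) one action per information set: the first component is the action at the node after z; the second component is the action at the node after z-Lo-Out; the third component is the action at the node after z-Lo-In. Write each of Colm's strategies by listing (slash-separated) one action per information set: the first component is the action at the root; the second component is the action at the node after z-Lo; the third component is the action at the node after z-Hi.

10

Rowan has 18 pure strategies: Lo/S/L, Lo/S/M, Lo/S/R, Lo/W/L, Lo/W/M, Lo/W/R, Lo/E/L, Lo/E/M, Lo/E/R, Hi/S/L, Hi/S/M, Hi/S/R, Hi/W/L, Hi/W/M, Hi/W/R, Hi/E/L, Hi/E/M, Hi/E/R. Columns: z/Out/d, z/Out/a, z/In/d, z/In/a, x/Out/d, x/Out/a, x/In/d, x/In/a.
{Lo/S/L} → row (4,1) (4,1) (4,4) (4,4) (1,2) (1,2) (1,2) (1,2)
{Lo/S/M} → row (4,1) (4,1) (0,3) (0,3) (1,2) (1,2) (1,2) (1,2)
{Lo/S/R} → row (4,1) (4,1) (5,4) (5,4) (1,2) (1,2) (1,2) (1,2)
{Lo/W/L} → row (1,1) (1,1) (4,4) (4,4) (1,2) (1,2) (1,2) (1,2)
{Lo/W/M} → row (1,1) (1,1) (0,3) (0,3) (1,2) (1,2) (1,2) (1,2)
{Lo/W/R} → row (1,1) (1,1) (5,4) (5,4) (1,2) (1,2) (1,2) (1,2)
{Lo/E/L} → row (3,0) (3,0) (4,4) (4,4) (1,2) (1,2) (1,2) (1,2)
{Lo/E/M} → row (3,0) (3,0) (0,3) (0,3) (1,2) (1,2) (1,2) (1,2)
{Lo/E/R} → row (3,0) (3,0) (5,4) (5,4) (1,2) (1,2) (1,2) (1,2)
{Hi/S/L, Hi/S/M, Hi/S/R, Hi/W/L, Hi/W/M, Hi/W/R, Hi/E/L, Hi/E/M, Hi/E/R} → row (1,4) (5,1) (1,4) (5,1) (1,2) (1,2) (1,2) (1,2)
That's 10 distinct rows out of 18 strategies.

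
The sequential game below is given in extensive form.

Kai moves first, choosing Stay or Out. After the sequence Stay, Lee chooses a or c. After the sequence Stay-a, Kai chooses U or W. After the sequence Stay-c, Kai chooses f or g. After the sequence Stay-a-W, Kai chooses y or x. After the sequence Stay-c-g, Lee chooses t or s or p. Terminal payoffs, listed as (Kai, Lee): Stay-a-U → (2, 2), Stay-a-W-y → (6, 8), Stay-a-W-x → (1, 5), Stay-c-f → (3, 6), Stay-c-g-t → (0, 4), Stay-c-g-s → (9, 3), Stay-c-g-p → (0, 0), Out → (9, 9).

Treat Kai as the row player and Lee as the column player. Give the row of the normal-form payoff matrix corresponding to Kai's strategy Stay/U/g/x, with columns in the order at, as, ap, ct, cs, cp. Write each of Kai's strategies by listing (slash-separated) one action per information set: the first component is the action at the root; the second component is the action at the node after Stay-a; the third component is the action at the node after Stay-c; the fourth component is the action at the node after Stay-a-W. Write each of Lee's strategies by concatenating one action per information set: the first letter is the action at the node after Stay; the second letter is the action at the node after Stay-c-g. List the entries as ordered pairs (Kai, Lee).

(2,2) (2,2) (2,2) (0,4) (9,3) (0,0)

vs at: Kai plays Stay → Lee plays a at [Stay] → Kai plays U at [Stay-a] → (2, 2)
vs as: Kai plays Stay → Lee plays a at [Stay] → Kai plays U at [Stay-a] → (2, 2)
vs ap: Kai plays Stay → Lee plays a at [Stay] → Kai plays U at [Stay-a] → (2, 2)
vs ct: Kai plays Stay → Lee plays c at [Stay] → Kai plays g at [Stay-c] → Lee plays t at [Stay-c-g] → (0, 4)
vs cs: Kai plays Stay → Lee plays c at [Stay] → Kai plays g at [Stay-c] → Lee plays s at [Stay-c-g] → (9, 3)
vs cp: Kai plays Stay → Lee plays c at [Stay] → Kai plays g at [Stay-c] → Lee plays p at [Stay-c-g] → (0, 0)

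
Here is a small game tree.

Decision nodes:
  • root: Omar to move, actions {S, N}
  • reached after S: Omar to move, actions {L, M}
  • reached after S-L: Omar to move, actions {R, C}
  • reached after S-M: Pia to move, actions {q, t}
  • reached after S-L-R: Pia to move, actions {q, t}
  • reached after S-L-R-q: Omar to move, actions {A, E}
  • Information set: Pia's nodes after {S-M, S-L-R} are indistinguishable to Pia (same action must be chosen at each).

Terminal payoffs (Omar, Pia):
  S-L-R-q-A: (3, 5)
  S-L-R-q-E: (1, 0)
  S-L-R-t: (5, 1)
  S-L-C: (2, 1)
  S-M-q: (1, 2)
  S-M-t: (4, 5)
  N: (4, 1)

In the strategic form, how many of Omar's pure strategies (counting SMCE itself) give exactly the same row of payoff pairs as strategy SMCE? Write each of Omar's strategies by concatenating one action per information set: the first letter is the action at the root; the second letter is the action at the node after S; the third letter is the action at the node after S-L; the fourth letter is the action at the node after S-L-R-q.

Row for SMCE (columns q, t): (1,2) (4,5).
Under SMCE, Omar's choice at the node after S-L and at the node after S-L-R-q can never be reached regardless of what Pia does, so varying those choices leaves every outcome unchanged.
Holding the reachable choices fixed and varying the unreachable ones freely already gives 2 × 2 = 4 equivalent strategies.
No other strategy reproduces this row, so those 4 are the full class: SMRA, SMRE, SMCA, SMCE.

4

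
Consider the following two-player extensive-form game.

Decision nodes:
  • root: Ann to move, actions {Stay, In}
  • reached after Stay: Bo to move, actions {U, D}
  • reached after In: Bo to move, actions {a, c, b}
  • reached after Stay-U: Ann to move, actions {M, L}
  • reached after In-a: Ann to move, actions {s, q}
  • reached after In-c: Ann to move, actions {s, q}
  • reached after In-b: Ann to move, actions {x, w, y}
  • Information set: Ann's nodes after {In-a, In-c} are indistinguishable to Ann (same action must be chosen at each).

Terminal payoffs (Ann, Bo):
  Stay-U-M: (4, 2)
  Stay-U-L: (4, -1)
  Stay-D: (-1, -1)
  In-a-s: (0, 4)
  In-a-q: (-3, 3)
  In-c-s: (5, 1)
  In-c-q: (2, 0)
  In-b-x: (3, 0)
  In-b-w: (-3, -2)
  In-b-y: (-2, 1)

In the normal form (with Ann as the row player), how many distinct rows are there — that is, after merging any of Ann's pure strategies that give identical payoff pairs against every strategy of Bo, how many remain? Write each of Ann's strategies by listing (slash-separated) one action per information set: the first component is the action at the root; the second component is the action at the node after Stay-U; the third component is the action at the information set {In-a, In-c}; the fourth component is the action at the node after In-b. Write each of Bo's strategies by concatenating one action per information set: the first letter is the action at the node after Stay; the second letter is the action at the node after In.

Ann has 24 pure strategies: Stay/M/s/x, Stay/M/s/w, Stay/M/s/y, Stay/M/q/x, Stay/M/q/w, Stay/M/q/y, Stay/L/s/x, Stay/L/s/w, Stay/L/s/y, Stay/L/q/x, Stay/L/q/w, Stay/L/q/y, In/M/s/x, In/M/s/w, In/M/s/y, In/M/q/x, In/M/q/w, In/M/q/y, In/L/s/x, In/L/s/w, In/L/s/y, In/L/q/x, In/L/q/w, In/L/q/y. Columns: Ua, Uc, Ub, Da, Dc, Db.
{Stay/M/s/x, Stay/M/s/w, Stay/M/s/y, Stay/M/q/x, Stay/M/q/w, Stay/M/q/y} → row (4,2) (4,2) (4,2) (-1,-1) (-1,-1) (-1,-1)
{Stay/L/s/x, Stay/L/s/w, Stay/L/s/y, Stay/L/q/x, Stay/L/q/w, Stay/L/q/y} → row (4,-1) (4,-1) (4,-1) (-1,-1) (-1,-1) (-1,-1)
{In/M/s/x, In/L/s/x} → row (0,4) (5,1) (3,0) (0,4) (5,1) (3,0)
{In/M/s/w, In/L/s/w} → row (0,4) (5,1) (-3,-2) (0,4) (5,1) (-3,-2)
{In/M/s/y, In/L/s/y} → row (0,4) (5,1) (-2,1) (0,4) (5,1) (-2,1)
{In/M/q/x, In/L/q/x} → row (-3,3) (2,0) (3,0) (-3,3) (2,0) (3,0)
{In/M/q/w, In/L/q/w} → row (-3,3) (2,0) (-3,-2) (-3,3) (2,0) (-3,-2)
{In/M/q/y, In/L/q/y} → row (-3,3) (2,0) (-2,1) (-3,3) (2,0) (-2,1)
That's 8 distinct rows out of 24 strategies.

8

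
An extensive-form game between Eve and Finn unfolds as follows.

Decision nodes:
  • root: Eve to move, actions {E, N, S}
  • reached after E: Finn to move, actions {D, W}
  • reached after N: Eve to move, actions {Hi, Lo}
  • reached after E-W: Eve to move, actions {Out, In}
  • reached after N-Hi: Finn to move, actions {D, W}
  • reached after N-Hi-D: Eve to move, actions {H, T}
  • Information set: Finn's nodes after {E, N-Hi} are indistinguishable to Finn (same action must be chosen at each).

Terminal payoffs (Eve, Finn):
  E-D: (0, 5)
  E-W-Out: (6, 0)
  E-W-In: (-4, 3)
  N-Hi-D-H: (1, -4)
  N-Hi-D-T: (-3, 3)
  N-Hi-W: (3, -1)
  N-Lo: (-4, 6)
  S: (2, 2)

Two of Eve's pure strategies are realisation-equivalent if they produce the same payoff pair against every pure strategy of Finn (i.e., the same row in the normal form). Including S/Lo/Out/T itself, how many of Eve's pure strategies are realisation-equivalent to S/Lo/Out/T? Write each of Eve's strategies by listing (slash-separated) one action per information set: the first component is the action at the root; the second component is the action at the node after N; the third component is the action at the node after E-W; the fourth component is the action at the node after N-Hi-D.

Row for S/Lo/Out/T (columns D, W): (2,2) (2,2).
Under S/Lo/Out/T, Eve's choice at the node after N and at the node after E-W and at the node after N-Hi-D can never be reached regardless of what Finn does, so varying those choices leaves every outcome unchanged.
Holding the reachable choices fixed and varying the unreachable ones freely already gives 2 × 2 × 2 = 8 equivalent strategies.
No other strategy reproduces this row, so those 8 are the full class: S/Hi/Out/H, S/Hi/Out/T, S/Hi/In/H, S/Hi/In/T, S/Lo/Out/H, S/Lo/Out/T, S/Lo/In/H, S/Lo/In/T.

8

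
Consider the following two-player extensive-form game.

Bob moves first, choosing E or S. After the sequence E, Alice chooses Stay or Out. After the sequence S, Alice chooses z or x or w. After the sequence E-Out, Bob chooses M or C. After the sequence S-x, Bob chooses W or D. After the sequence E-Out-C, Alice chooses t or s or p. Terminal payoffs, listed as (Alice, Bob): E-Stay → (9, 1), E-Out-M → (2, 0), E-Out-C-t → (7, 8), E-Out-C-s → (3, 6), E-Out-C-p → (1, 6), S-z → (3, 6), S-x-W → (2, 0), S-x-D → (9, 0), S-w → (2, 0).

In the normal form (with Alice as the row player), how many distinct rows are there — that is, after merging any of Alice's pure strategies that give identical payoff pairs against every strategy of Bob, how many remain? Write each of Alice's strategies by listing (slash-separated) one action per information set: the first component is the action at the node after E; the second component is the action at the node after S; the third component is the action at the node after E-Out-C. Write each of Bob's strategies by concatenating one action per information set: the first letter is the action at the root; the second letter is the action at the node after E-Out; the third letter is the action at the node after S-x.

Alice has 18 pure strategies: Stay/z/t, Stay/z/s, Stay/z/p, Stay/x/t, Stay/x/s, Stay/x/p, Stay/w/t, Stay/w/s, Stay/w/p, Out/z/t, Out/z/s, Out/z/p, Out/x/t, Out/x/s, Out/x/p, Out/w/t, Out/w/s, Out/w/p. Columns: EMW, EMD, ECW, ECD, SMW, SMD, SCW, SCD.
{Stay/z/t, Stay/z/s, Stay/z/p} → row (9,1) (9,1) (9,1) (9,1) (3,6) (3,6) (3,6) (3,6)
{Stay/x/t, Stay/x/s, Stay/x/p} → row (9,1) (9,1) (9,1) (9,1) (2,0) (9,0) (2,0) (9,0)
{Stay/w/t, Stay/w/s, Stay/w/p} → row (9,1) (9,1) (9,1) (9,1) (2,0) (2,0) (2,0) (2,0)
{Out/z/t} → row (2,0) (2,0) (7,8) (7,8) (3,6) (3,6) (3,6) (3,6)
{Out/z/s} → row (2,0) (2,0) (3,6) (3,6) (3,6) (3,6) (3,6) (3,6)
{Out/z/p} → row (2,0) (2,0) (1,6) (1,6) (3,6) (3,6) (3,6) (3,6)
{Out/x/t} → row (2,0) (2,0) (7,8) (7,8) (2,0) (9,0) (2,0) (9,0)
{Out/x/s} → row (2,0) (2,0) (3,6) (3,6) (2,0) (9,0) (2,0) (9,0)
{Out/x/p} → row (2,0) (2,0) (1,6) (1,6) (2,0) (9,0) (2,0) (9,0)
{Out/w/t} → row (2,0) (2,0) (7,8) (7,8) (2,0) (2,0) (2,0) (2,0)
{Out/w/s} → row (2,0) (2,0) (3,6) (3,6) (2,0) (2,0) (2,0) (2,0)
{Out/w/p} → row (2,0) (2,0) (1,6) (1,6) (2,0) (2,0) (2,0) (2,0)
That's 12 distinct rows out of 18 strategies.

12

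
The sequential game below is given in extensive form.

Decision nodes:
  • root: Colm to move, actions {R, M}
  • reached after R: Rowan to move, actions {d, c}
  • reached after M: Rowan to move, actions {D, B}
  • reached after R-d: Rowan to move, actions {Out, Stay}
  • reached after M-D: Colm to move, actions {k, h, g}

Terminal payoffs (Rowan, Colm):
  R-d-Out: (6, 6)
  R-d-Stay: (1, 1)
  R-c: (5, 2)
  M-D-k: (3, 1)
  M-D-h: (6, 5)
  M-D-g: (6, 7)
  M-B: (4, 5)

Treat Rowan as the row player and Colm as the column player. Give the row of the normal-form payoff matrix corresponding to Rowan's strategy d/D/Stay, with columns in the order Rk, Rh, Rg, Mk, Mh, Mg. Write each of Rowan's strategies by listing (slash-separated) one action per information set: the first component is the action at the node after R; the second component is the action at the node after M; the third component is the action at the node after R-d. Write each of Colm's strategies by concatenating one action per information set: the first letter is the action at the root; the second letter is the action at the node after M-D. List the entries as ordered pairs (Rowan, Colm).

vs Rk: Colm plays R → Rowan plays d at [R] → Rowan plays Stay at [R-d] → (1, 1)
vs Rh: Colm plays R → Rowan plays d at [R] → Rowan plays Stay at [R-d] → (1, 1)
vs Rg: Colm plays R → Rowan plays d at [R] → Rowan plays Stay at [R-d] → (1, 1)
vs Mk: Colm plays M → Rowan plays D at [M] → Colm plays k at [M-D] → (3, 1)
vs Mh: Colm plays M → Rowan plays D at [M] → Colm plays h at [M-D] → (6, 5)
vs Mg: Colm plays M → Rowan plays D at [M] → Colm plays g at [M-D] → (6, 7)

(1,1) (1,1) (1,1) (3,1) (6,5) (6,7)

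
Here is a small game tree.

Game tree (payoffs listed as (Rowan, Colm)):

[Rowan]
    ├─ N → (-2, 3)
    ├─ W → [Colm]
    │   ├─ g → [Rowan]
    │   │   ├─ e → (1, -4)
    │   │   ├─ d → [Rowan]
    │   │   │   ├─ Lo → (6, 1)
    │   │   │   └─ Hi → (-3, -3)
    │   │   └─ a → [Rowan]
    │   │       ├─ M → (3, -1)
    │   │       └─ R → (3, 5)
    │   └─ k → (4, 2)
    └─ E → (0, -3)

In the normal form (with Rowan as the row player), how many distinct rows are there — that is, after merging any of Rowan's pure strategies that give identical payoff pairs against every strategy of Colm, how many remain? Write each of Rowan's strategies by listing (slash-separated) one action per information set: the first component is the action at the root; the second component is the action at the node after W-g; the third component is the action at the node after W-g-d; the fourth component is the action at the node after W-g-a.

7

Rowan has 36 pure strategies: N/e/Lo/M, N/e/Lo/R, N/e/Hi/M, N/e/Hi/R, N/d/Lo/M, N/d/Lo/R, N/d/Hi/M, N/d/Hi/R, N/a/Lo/M, N/a/Lo/R, N/a/Hi/M, N/a/Hi/R, W/e/Lo/M, W/e/Lo/R, W/e/Hi/M, W/e/Hi/R, W/d/Lo/M, W/d/Lo/R, W/d/Hi/M, W/d/Hi/R, W/a/Lo/M, W/a/Lo/R, W/a/Hi/M, W/a/Hi/R, E/e/Lo/M, E/e/Lo/R, E/e/Hi/M, E/e/Hi/R, E/d/Lo/M, E/d/Lo/R, E/d/Hi/M, E/d/Hi/R, E/a/Lo/M, E/a/Lo/R, E/a/Hi/M, E/a/Hi/R. Columns: g, k.
{N/e/Lo/M, N/e/Lo/R, N/e/Hi/M, N/e/Hi/R, N/d/Lo/M, N/d/Lo/R, N/d/Hi/M, N/d/Hi/R, N/a/Lo/M, N/a/Lo/R, N/a/Hi/M, N/a/Hi/R} → row (-2,3) (-2,3)
{W/e/Lo/M, W/e/Lo/R, W/e/Hi/M, W/e/Hi/R} → row (1,-4) (4,2)
{W/d/Lo/M, W/d/Lo/R} → row (6,1) (4,2)
{W/d/Hi/M, W/d/Hi/R} → row (-3,-3) (4,2)
{W/a/Lo/M, W/a/Hi/M} → row (3,-1) (4,2)
{W/a/Lo/R, W/a/Hi/R} → row (3,5) (4,2)
{E/e/Lo/M, E/e/Lo/R, E/e/Hi/M, E/e/Hi/R, E/d/Lo/M, E/d/Lo/R, E/d/Hi/M, E/d/Hi/R, E/a/Lo/M, E/a/Lo/R, E/a/Hi/M, E/a/Hi/R} → row (0,-3) (0,-3)
That's 7 distinct rows out of 36 strategies.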